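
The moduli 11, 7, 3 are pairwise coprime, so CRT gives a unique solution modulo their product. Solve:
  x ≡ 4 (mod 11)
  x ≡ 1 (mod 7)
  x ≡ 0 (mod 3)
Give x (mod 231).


Moduli 11, 7, 3 are pairwise coprime; by CRT there is a unique solution modulo M = 11 · 7 · 3 = 231.
Solve pairwise, accumulating the modulus:
  Start with x ≡ 4 (mod 11).
  Combine with x ≡ 1 (mod 7): since gcd(11, 7) = 1, we get a unique residue mod 77.
    Write x = 4 + 11·t and substitute into x ≡ 1 (mod 7): 11·t ≡ 1 − 4 = -3 (mod 7).
    Reduce coefficients mod 7: 4·t ≡ 4 (mod 7).
    The inverse of 4 mod 7 is 2 (since 4·2 = 8 = 1·7 + 1), so t ≡ 2·4 = 8 ≡ 1 (mod 7).
    Then x = 4 + 11·1 = 15, valid modulo lcm(11, 7) = 77: x ≡ 15 (mod 77).
  Combine with x ≡ 0 (mod 3): since gcd(77, 3) = 1, we get a unique residue mod 231.
    Write x = 15 + 77·t and substitute into x ≡ 0 (mod 3): 77·t ≡ 0 − 15 = -15 (mod 3).
    Reduce coefficients mod 3: 2·t ≡ 0 (mod 3).
    The inverse of 2 mod 3 is 2 (since 2·2 = 4 = 1·3 + 1), so t ≡ 2·0 = 0 ≡ 0 (mod 3).
    Then x = 15 + 77·0 = 15, valid modulo lcm(77, 3) = 231: x ≡ 15 (mod 231).
Verify: 15 mod 11 = 4 ✓, 15 mod 7 = 1 ✓, 15 mod 3 = 0 ✓.

x ≡ 15 (mod 231).


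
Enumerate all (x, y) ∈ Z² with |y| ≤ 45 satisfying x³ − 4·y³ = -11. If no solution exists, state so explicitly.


The equation is x³ - 4y³ = -11. For fixed y, x³ = 4·y³ − 11, so a solution requires the RHS to be a perfect cube.
Strategy: iterate y from -45 to 45, compute RHS = 4·y³ − 11, and check whether it is a (positive or negative) perfect cube.
Check small values of y:
  y = 0: RHS = -11 is not a perfect cube.
  y = 1: RHS = -7 is not a perfect cube.
  y = -1: RHS = -15 is not a perfect cube.
  y = 2: RHS = 21 is not a perfect cube.
  y = -2: RHS = -43 is not a perfect cube.
  y = 3: RHS = 97 is not a perfect cube.
  y = -3: RHS = -119 is not a perfect cube.
Continuing the search up to |y| = 45 finds no solutions either.
No (x, y) in the scanned range satisfies the equation.

No integer solutions with |y| ≤ 45.


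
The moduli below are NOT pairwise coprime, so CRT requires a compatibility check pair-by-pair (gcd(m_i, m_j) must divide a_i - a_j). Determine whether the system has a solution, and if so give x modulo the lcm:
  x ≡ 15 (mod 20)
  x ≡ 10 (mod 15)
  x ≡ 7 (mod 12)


Moduli 20, 15, 12 are not pairwise coprime, so CRT works modulo lcm(m_i) when all pairwise compatibility conditions hold.
Pairwise compatibility: gcd(m_i, m_j) must divide a_i - a_j for every pair.
Merge one congruence at a time:
  Start: x ≡ 15 (mod 20).
  Combine with x ≡ 10 (mod 15): gcd(20, 15) = 5; 10 - 15 = -5, which IS divisible by 5, so compatible.
    Write x = 15 + 20·t and substitute into x ≡ 10 (mod 15): 20·t ≡ 10 − 15 = -5 (mod 15).
    Divide the congruence (and modulus) by g = 5: 4·t ≡ -1 (mod 3).
    Reduce coefficients mod 3: 1·t ≡ 2 (mod 3).
    So t ≡ 2 (mod 3).
    Then x = 15 + 20·2 = 55, valid modulo lcm(20, 15) = 60: x ≡ 55 (mod 60).
  Combine with x ≡ 7 (mod 12): gcd(60, 12) = 12; 7 - 55 = -48, which IS divisible by 12, so compatible.
    Write x = 55 + 60·t and substitute into x ≡ 7 (mod 12): 60·t ≡ 7 − 55 = -48 (mod 12).
    Divide the congruence (and modulus) by g = 12: 5·t ≡ -4 (mod 1).
    Modulo 1 every t works; take t = 0.
    Then x = 55 + 60·0 = 55, valid modulo lcm(60, 12) = 60: x ≡ 55 (mod 60).
Verify: 55 mod 20 = 15, 55 mod 15 = 10, 55 mod 12 = 7.

x ≡ 55 (mod 60).


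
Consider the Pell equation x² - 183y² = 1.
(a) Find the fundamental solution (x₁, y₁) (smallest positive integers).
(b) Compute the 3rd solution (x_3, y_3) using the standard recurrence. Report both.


Step 1: Find the fundamental solution (x₁, y₁) of x² - 183y² = 1.
  Expand √183 as a continued fraction. a₀ = ⌊√183⌋ = 13; iterate m_{k+1} = d_k·a_k − m_k, d_{k+1} = (183 − m_{k+1}²)/d_k, a_{k+1} = ⌊(a₀ + m_{k+1})/d_{k+1}⌋ (starting m₀ = 0, d₀ = 1), with convergents p_k = a_k·p_{k-1} + p_{k-2}, q_k = a_k·q_{k-1} + q_{k-2} (p₋₁ = 1, q₋₁ = 0):
  k = 0: a₀ = 13; p₀/q₀ = 13/1; p₀² − 183·q₀² = 169 − 183 = -14.
  k = 1: m = 13, d = 14, a = ⌊(13 + 13)/14⌋ = 1; p/q = (1·13 + 1)/(1·1 + 0) = 14/1; p² − 183·q² = 196 − 183 = 13.
  k = 2: m = 1, d = 13, a = ⌊(13 + 1)/13⌋ = 1; p/q = (1·14 + 13)/(1·1 + 1) = 27/2; p² − 183·q² = 729 − 732 = -3.
  k = 3: m = 12, d = 3, a = ⌊(13 + 12)/3⌋ = 8; p/q = (8·27 + 14)/(8·2 + 1) = 230/17; p² − 183·q² = 52900 − 52887 = 13.
  k = 4: m = 12, d = 13, a = ⌊(13 + 12)/13⌋ = 1; p/q = (1·230 + 27)/(1·17 + 2) = 257/19; p² − 183·q² = 66049 − 66063 = -14.
  k = 5: m = 1, d = 14, a = ⌊(13 + 1)/14⌋ = 1; p/q = (1·257 + 230)/(1·19 + 17) = 487/36; p² − 183·q² = 237169 − 237168 = 1.
  The first convergent with p² − 183·q² = 1 gives the fundamental solution (x₁, y₁) = (487, 36).
Step 2: Apply the recurrence (x_{n+1}, y_{n+1}) = (x₁x_n + 183y₁y_n, x₁y_n + y₁x_n) repeatedly.
  From (x_1, y_1) = (487, 36): x_2 = 487·487 + 183·36·36 = 474337; y_2 = 487·36 + 36·487 = 35064.
  From (x_2, y_2) = (474337, 35064): x_3 = 487·474337 + 183·36·35064 = 462003751; y_3 = 487·35064 + 36·474337 = 34152300.
Step 3: Verify x_3² - 183·y_3² = 213447465938070001 - 213447465938070000 = 1 (should be 1). ✓

(x_1, y_1) = (487, 36); (x_3, y_3) = (462003751, 34152300).


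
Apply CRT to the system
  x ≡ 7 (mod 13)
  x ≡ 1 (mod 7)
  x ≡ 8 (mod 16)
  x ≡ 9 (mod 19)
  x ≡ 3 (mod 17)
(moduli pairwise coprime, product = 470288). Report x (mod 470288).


Product of moduli M = 13 · 7 · 16 · 19 · 17 = 470288.
Merge one congruence at a time:
  Start: x ≡ 7 (mod 13).
  Combine with x ≡ 1 (mod 7); new modulus lcm = 91.
    Write x = 7 + 13·t and substitute into x ≡ 1 (mod 7): 13·t ≡ 1 − 7 = -6 (mod 7).
    Reduce coefficients mod 7: 6·t ≡ 1 (mod 7).
    The inverse of 6 mod 7 is 6 (since 6·6 = 36 = 5·7 + 1), so t ≡ 6·1 = 6 ≡ 6 (mod 7).
    Then x = 7 + 13·6 = 85, valid modulo lcm(13, 7) = 91: x ≡ 85 (mod 91).
  Combine with x ≡ 8 (mod 16); new modulus lcm = 1456.
    Write x = 85 + 91·t and substitute into x ≡ 8 (mod 16): 91·t ≡ 8 − 85 = -77 (mod 16).
    Reduce coefficients mod 16: 11·t ≡ 3 (mod 16).
    The inverse of 11 mod 16 is 3 (since 11·3 = 33 = 2·16 + 1), so t ≡ 3·3 = 9 ≡ 9 (mod 16).
    Then x = 85 + 91·9 = 904, valid modulo lcm(91, 16) = 1456: x ≡ 904 (mod 1456).
  Combine with x ≡ 9 (mod 19); new modulus lcm = 27664.
    Write x = 904 + 1456·t and substitute into x ≡ 9 (mod 19): 1456·t ≡ 9 − 904 = -895 (mod 19).
    Reduce coefficients mod 19: 12·t ≡ 17 (mod 19).
    The inverse of 12 mod 19 is 8 (since 12·8 = 96 = 5·19 + 1), so t ≡ 8·17 = 136 ≡ 3 (mod 19).
    Then x = 904 + 1456·3 = 5272, valid modulo lcm(1456, 19) = 27664: x ≡ 5272 (mod 27664).
  Combine with x ≡ 3 (mod 17); new modulus lcm = 470288.
    Write x = 5272 + 27664·t and substitute into x ≡ 3 (mod 17): 27664·t ≡ 3 − 5272 = -5269 (mod 17).
    Reduce coefficients mod 17: 5·t ≡ 1 (mod 17).
    The inverse of 5 mod 17 is 7 (since 5·7 = 35 = 2·17 + 1), so t ≡ 7·1 = 7 ≡ 7 (mod 17).
    Then x = 5272 + 27664·7 = 198920, valid modulo lcm(27664, 17) = 470288: x ≡ 198920 (mod 470288).
Verify against each original: 198920 mod 13 = 7, 198920 mod 7 = 1, 198920 mod 16 = 8, 198920 mod 19 = 9, 198920 mod 17 = 3.

x ≡ 198920 (mod 470288).


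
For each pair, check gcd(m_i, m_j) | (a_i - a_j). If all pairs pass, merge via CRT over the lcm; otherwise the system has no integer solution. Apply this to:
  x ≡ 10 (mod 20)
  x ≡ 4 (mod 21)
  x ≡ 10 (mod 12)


Moduli 20, 21, 12 are not pairwise coprime, so CRT works modulo lcm(m_i) when all pairwise compatibility conditions hold.
Pairwise compatibility: gcd(m_i, m_j) must divide a_i - a_j for every pair.
Merge one congruence at a time:
  Start: x ≡ 10 (mod 20).
  Combine with x ≡ 4 (mod 21): gcd(20, 21) = 1; 4 - 10 = -6, which IS divisible by 1, so compatible.
    Write x = 10 + 20·t and substitute into x ≡ 4 (mod 21): 20·t ≡ 4 − 10 = -6 (mod 21).
    Reduce coefficients mod 21: 20·t ≡ 15 (mod 21).
    The inverse of 20 mod 21 is 20 (since 20·20 = 400 = 19·21 + 1), so t ≡ 20·15 = 300 ≡ 6 (mod 21).
    Then x = 10 + 20·6 = 130, valid modulo lcm(20, 21) = 420: x ≡ 130 (mod 420).
  Combine with x ≡ 10 (mod 12): gcd(420, 12) = 12; 10 - 130 = -120, which IS divisible by 12, so compatible.
    Write x = 130 + 420·t and substitute into x ≡ 10 (mod 12): 420·t ≡ 10 − 130 = -120 (mod 12).
    Divide the congruence (and modulus) by g = 12: 35·t ≡ -10 (mod 1).
    Modulo 1 every t works; take t = 0.
    Then x = 130 + 420·0 = 130, valid modulo lcm(420, 12) = 420: x ≡ 130 (mod 420).
Verify: 130 mod 20 = 10, 130 mod 21 = 4, 130 mod 12 = 10.

x ≡ 130 (mod 420).


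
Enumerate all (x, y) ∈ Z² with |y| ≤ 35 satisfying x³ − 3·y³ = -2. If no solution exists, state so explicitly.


The equation is x³ - 3y³ = -2. For fixed y, x³ = 3·y³ − 2, so a solution requires the RHS to be a perfect cube.
Strategy: iterate y from -35 to 35, compute RHS = 3·y³ − 2, and check whether it is a (positive or negative) perfect cube.
Check small values of y:
  y = 0: RHS = -2 is not a perfect cube.
  y = 1: RHS = 1 = (1)³ ⇒ x = 1 works.
  y = -1: RHS = -5 is not a perfect cube.
  y = 2: RHS = 22 is not a perfect cube.
  y = -2: RHS = -26 is not a perfect cube.
  y = 3: RHS = 79 is not a perfect cube.
  y = -3: RHS = -83 is not a perfect cube.
Continuing the search up to |y| = 35 finds no further solutions beyond those listed.
Collected solutions: (1, 1).

Solutions (with |y| ≤ 35): (1, 1).


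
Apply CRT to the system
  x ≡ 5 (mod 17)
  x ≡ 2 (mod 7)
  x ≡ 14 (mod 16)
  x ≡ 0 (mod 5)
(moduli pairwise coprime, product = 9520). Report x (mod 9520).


Product of moduli M = 17 · 7 · 16 · 5 = 9520.
Merge one congruence at a time:
  Start: x ≡ 5 (mod 17).
  Combine with x ≡ 2 (mod 7); new modulus lcm = 119.
    Write x = 5 + 17·t and substitute into x ≡ 2 (mod 7): 17·t ≡ 2 − 5 = -3 (mod 7).
    Reduce coefficients mod 7: 3·t ≡ 4 (mod 7).
    The inverse of 3 mod 7 is 5 (since 3·5 = 15 = 2·7 + 1), so t ≡ 5·4 = 20 ≡ 6 (mod 7).
    Then x = 5 + 17·6 = 107, valid modulo lcm(17, 7) = 119: x ≡ 107 (mod 119).
  Combine with x ≡ 14 (mod 16); new modulus lcm = 1904.
    Write x = 107 + 119·t and substitute into x ≡ 14 (mod 16): 119·t ≡ 14 − 107 = -93 (mod 16).
    Reduce coefficients mod 16: 7·t ≡ 3 (mod 16).
    The inverse of 7 mod 16 is 7 (since 7·7 = 49 = 3·16 + 1), so t ≡ 7·3 = 21 ≡ 5 (mod 16).
    Then x = 107 + 119·5 = 702, valid modulo lcm(119, 16) = 1904: x ≡ 702 (mod 1904).
  Combine with x ≡ 0 (mod 5); new modulus lcm = 9520.
    Write x = 702 + 1904·t and substitute into x ≡ 0 (mod 5): 1904·t ≡ 0 − 702 = -702 (mod 5).
    Reduce coefficients mod 5: 4·t ≡ 3 (mod 5).
    The inverse of 4 mod 5 is 4 (since 4·4 = 16 = 3·5 + 1), so t ≡ 4·3 = 12 ≡ 2 (mod 5).
    Then x = 702 + 1904·2 = 4510, valid modulo lcm(1904, 5) = 9520: x ≡ 4510 (mod 9520).
Verify against each original: 4510 mod 17 = 5, 4510 mod 7 = 2, 4510 mod 16 = 14, 4510 mod 5 = 0.

x ≡ 4510 (mod 9520).


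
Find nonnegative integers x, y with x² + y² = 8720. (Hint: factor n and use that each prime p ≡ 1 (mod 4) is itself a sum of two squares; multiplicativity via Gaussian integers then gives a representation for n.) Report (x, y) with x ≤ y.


Step 1: Factor n = 8720 = 2^4 · 5 · 109.
Step 2: Check the mod-4 condition on each prime factor: 2 = 2 (special); 5 ≡ 1 (mod 4), exponent 1; 109 ≡ 1 (mod 4), exponent 1.
All primes ≡ 3 (mod 4) appear to even exponent (or don't appear), so by the two-squares theorem n IS expressible as a sum of two squares.
Step 3: Build a representation. Group n = k² · m with k = 4 and m = 5 · 109 = 545 (a product of primes ≡ 1 (mod 4)); a representation of m scales to one of n via (k·x)² + (k·y)² = k²(x² + y²). Each prime p ≡ 1 (mod 4) is itself a sum of two squares; find a² by testing p − a² for a perfect square:
  5: 5 − 1² = 4 = 2² ⇒ 5 = 1² + 2².
  109: 109 − 1² = 108, 109 − 2² = 105, 109 − 3² = 100 = 10² ⇒ 109 = 3² + 10².
  Combine using the Brahmagupta–Fibonacci identity (a² + b²)(c² + d²) = (ac − bd)² + (ad + bc)² = (ac + bd)² + (ad − bc)²:
  5 · 109 = 545: from (1² + 2²)(3² + 10²), take (1·3 − 2·10, 1·10 + 2·3) = (3 − 20, 10 + 6) = (-17, 16); dropping signs (only squares matter) gives (17, 16); check 17² + 16² = 289 + 256 = 545 ✓.
  Scale by k = 4: (4·17, 4·16) = (68, 64).
Step 4: Order so x ≤ y and verify: 64² + 68² = 4096 + 4624 = 8720 = n. ✓

n = 8720 = 64² + 68² (one valid representation with x ≤ y).


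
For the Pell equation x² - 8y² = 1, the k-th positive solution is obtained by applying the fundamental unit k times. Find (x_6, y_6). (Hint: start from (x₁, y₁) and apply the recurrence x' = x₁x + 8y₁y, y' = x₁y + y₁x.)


Step 1: Find the fundamental solution (x₁, y₁) of x² - 8y² = 1.
  Expand √8 as a continued fraction. a₀ = ⌊√8⌋ = 2; iterate m_{k+1} = d_k·a_k − m_k, d_{k+1} = (8 − m_{k+1}²)/d_k, a_{k+1} = ⌊(a₀ + m_{k+1})/d_{k+1}⌋ (starting m₀ = 0, d₀ = 1), with convergents p_k = a_k·p_{k-1} + p_{k-2}, q_k = a_k·q_{k-1} + q_{k-2} (p₋₁ = 1, q₋₁ = 0):
  k = 0: a₀ = 2; p₀/q₀ = 2/1; p₀² − 8·q₀² = 4 − 8 = -4.
  k = 1: m = 2, d = 4, a = ⌊(2 + 2)/4⌋ = 1; p/q = (1·2 + 1)/(1·1 + 0) = 3/1; p² − 8·q² = 9 − 8 = 1.
  The first convergent with p² − 8·q² = 1 gives the fundamental solution (x₁, y₁) = (3, 1).
Step 2: Apply the recurrence (x_{n+1}, y_{n+1}) = (x₁x_n + 8y₁y_n, x₁y_n + y₁x_n) repeatedly.
  From (x_1, y_1) = (3, 1): x_2 = 3·3 + 8·1·1 = 17; y_2 = 3·1 + 1·3 = 6.
  From (x_2, y_2) = (17, 6): x_3 = 3·17 + 8·1·6 = 99; y_3 = 3·6 + 1·17 = 35.
  From (x_3, y_3) = (99, 35): x_4 = 3·99 + 8·1·35 = 577; y_4 = 3·35 + 1·99 = 204.
  From (x_4, y_4) = (577, 204): x_5 = 3·577 + 8·1·204 = 3363; y_5 = 3·204 + 1·577 = 1189.
  From (x_5, y_5) = (3363, 1189): x_6 = 3·3363 + 8·1·1189 = 19601; y_6 = 3·1189 + 1·3363 = 6930.
Step 3: Verify x_6² - 8·y_6² = 384199201 - 384199200 = 1 (should be 1). ✓

(x_1, y_1) = (3, 1); (x_6, y_6) = (19601, 6930).


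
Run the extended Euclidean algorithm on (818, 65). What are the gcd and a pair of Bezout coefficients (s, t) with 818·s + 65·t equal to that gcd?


Euclidean algorithm on (818, 65) — divide until remainder is 0:
  818 = 12 · 65 + 38
  65 = 1 · 38 + 27
  38 = 1 · 27 + 11
  27 = 2 · 11 + 5
  11 = 2 · 5 + 1
  5 = 5 · 1 + 0
gcd(818, 65) = 1.
Track Bezout coefficients alongside the remainders: start with r₀ = 818 = a·1 + b·0 (s = 1, t = 0) and r₁ = 65 = a·0 + b·1 (s = 0, t = 1); each new remainder r_{k+1} = r_{k-1} − q_k·r_k inherits s_{k+1} = s_{k-1} − q_k·s_k, t_{k+1} = t_{k-1} − q_k·t_k, so r_k = a·s_k + b·t_k at every step:
  q = 12: r = 38, s = 1 − 12·0 = 1, t = 0 − 12·1 = -12  (check: 818·1 + 65·(-12) = 38)
  q = 1: r = 27, s = 0 − 1·1 = -1, t = 1 − 1·(-12) = 13  (check: 818·(-1) + 65·13 = 27)
  q = 1: r = 11, s = 1 − 1·(-1) = 2, t = -12 − 1·13 = -25  (check: 818·2 + 65·(-25) = 11)
  q = 2: r = 5, s = -1 − 2·2 = -5, t = 13 − 2·(-25) = 63  (check: 818·(-5) + 65·63 = 5)
  q = 2: r = 1, s = 2 − 2·(-5) = 12, t = -25 − 2·63 = -151  (check: 818·12 + 65·(-151) = 1)
The row with r = 1 (the gcd) gives the Bezout coefficients s = 12, t = -151.
Result: 818 · (12) + 65 · (-151) = 1.

gcd(818, 65) = 1; s = 12, t = -151 (check: 818·12 + 65·(-151) = 1).


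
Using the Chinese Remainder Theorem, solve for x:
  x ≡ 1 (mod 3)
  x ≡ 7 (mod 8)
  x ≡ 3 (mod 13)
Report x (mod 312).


Moduli 3, 8, 13 are pairwise coprime; by CRT there is a unique solution modulo M = 3 · 8 · 13 = 312.
Solve pairwise, accumulating the modulus:
  Start with x ≡ 1 (mod 3).
  Combine with x ≡ 7 (mod 8): since gcd(3, 8) = 1, we get a unique residue mod 24.
    Write x = 1 + 3·t and substitute into x ≡ 7 (mod 8): 3·t ≡ 7 − 1 = 6 (mod 8).
    The inverse of 3 mod 8 is 3 (since 3·3 = 9 = 1·8 + 1), so t ≡ 3·6 = 18 ≡ 2 (mod 8).
    Then x = 1 + 3·2 = 7, valid modulo lcm(3, 8) = 24: x ≡ 7 (mod 24).
  Combine with x ≡ 3 (mod 13): since gcd(24, 13) = 1, we get a unique residue mod 312.
    Write x = 7 + 24·t and substitute into x ≡ 3 (mod 13): 24·t ≡ 3 − 7 = -4 (mod 13).
    Reduce coefficients mod 13: 11·t ≡ 9 (mod 13).
    The inverse of 11 mod 13 is 6 (since 11·6 = 66 = 5·13 + 1), so t ≡ 6·9 = 54 ≡ 2 (mod 13).
    Then x = 7 + 24·2 = 55, valid modulo lcm(24, 13) = 312: x ≡ 55 (mod 312).
Verify: 55 mod 3 = 1 ✓, 55 mod 8 = 7 ✓, 55 mod 13 = 3 ✓.

x ≡ 55 (mod 312).


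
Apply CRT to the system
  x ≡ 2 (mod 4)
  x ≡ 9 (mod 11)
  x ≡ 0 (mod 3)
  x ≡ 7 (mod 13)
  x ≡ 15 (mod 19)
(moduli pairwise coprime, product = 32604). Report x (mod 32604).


Product of moduli M = 4 · 11 · 3 · 13 · 19 = 32604.
Merge one congruence at a time:
  Start: x ≡ 2 (mod 4).
  Combine with x ≡ 9 (mod 11); new modulus lcm = 44.
    Write x = 2 + 4·t and substitute into x ≡ 9 (mod 11): 4·t ≡ 9 − 2 = 7 (mod 11).
    The inverse of 4 mod 11 is 3 (since 4·3 = 12 = 1·11 + 1), so t ≡ 3·7 = 21 ≡ 10 (mod 11).
    Then x = 2 + 4·10 = 42, valid modulo lcm(4, 11) = 44: x ≡ 42 (mod 44).
  Combine with x ≡ 0 (mod 3); new modulus lcm = 132.
    Write x = 42 + 44·t and substitute into x ≡ 0 (mod 3): 44·t ≡ 0 − 42 = -42 (mod 3).
    Reduce coefficients mod 3: 2·t ≡ 0 (mod 3).
    The inverse of 2 mod 3 is 2 (since 2·2 = 4 = 1·3 + 1), so t ≡ 2·0 = 0 ≡ 0 (mod 3).
    Then x = 42 + 44·0 = 42, valid modulo lcm(44, 3) = 132: x ≡ 42 (mod 132).
  Combine with x ≡ 7 (mod 13); new modulus lcm = 1716.
    Write x = 42 + 132·t and substitute into x ≡ 7 (mod 13): 132·t ≡ 7 − 42 = -35 (mod 13).
    Reduce coefficients mod 13: 2·t ≡ 4 (mod 13).
    The inverse of 2 mod 13 is 7 (since 2·7 = 14 = 1·13 + 1), so t ≡ 7·4 = 28 ≡ 2 (mod 13).
    Then x = 42 + 132·2 = 306, valid modulo lcm(132, 13) = 1716: x ≡ 306 (mod 1716).
  Combine with x ≡ 15 (mod 19); new modulus lcm = 32604.
    Write x = 306 + 1716·t and substitute into x ≡ 15 (mod 19): 1716·t ≡ 15 − 306 = -291 (mod 19).
    Reduce coefficients mod 19: 6·t ≡ 13 (mod 19).
    The inverse of 6 mod 19 is 16 (since 6·16 = 96 = 5·19 + 1), so t ≡ 16·13 = 208 ≡ 18 (mod 19).
    Then x = 306 + 1716·18 = 31194, valid modulo lcm(1716, 19) = 32604: x ≡ 31194 (mod 32604).
Verify against each original: 31194 mod 4 = 2, 31194 mod 11 = 9, 31194 mod 3 = 0, 31194 mod 13 = 7, 31194 mod 19 = 15.

x ≡ 31194 (mod 32604).


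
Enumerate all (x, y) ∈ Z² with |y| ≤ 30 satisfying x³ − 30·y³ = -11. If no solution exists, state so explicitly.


The equation is x³ - 30y³ = -11. For fixed y, x³ = 30·y³ − 11, so a solution requires the RHS to be a perfect cube.
Strategy: iterate y from -30 to 30, compute RHS = 30·y³ − 11, and check whether it is a (positive or negative) perfect cube.
Check small values of y:
  y = 0: RHS = -11 is not a perfect cube.
  y = 1: RHS = 19 is not a perfect cube.
  y = -1: RHS = -41 is not a perfect cube.
  y = 2: RHS = 229 is not a perfect cube.
  y = -2: RHS = -251 is not a perfect cube.
  y = 3: RHS = 799 is not a perfect cube.
  y = -3: RHS = -821 is not a perfect cube.
Continuing the search up to |y| = 30 finds no solutions either.
No (x, y) in the scanned range satisfies the equation.

No integer solutions with |y| ≤ 30.


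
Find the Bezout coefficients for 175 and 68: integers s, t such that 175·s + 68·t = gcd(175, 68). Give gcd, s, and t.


Euclidean algorithm on (175, 68) — divide until remainder is 0:
  175 = 2 · 68 + 39
  68 = 1 · 39 + 29
  39 = 1 · 29 + 10
  29 = 2 · 10 + 9
  10 = 1 · 9 + 1
  9 = 9 · 1 + 0
gcd(175, 68) = 1.
Track Bezout coefficients alongside the remainders: start with r₀ = 175 = a·1 + b·0 (s = 1, t = 0) and r₁ = 68 = a·0 + b·1 (s = 0, t = 1); each new remainder r_{k+1} = r_{k-1} − q_k·r_k inherits s_{k+1} = s_{k-1} − q_k·s_k, t_{k+1} = t_{k-1} − q_k·t_k, so r_k = a·s_k + b·t_k at every step:
  q = 2: r = 39, s = 1 − 2·0 = 1, t = 0 − 2·1 = -2  (check: 175·1 + 68·(-2) = 39)
  q = 1: r = 29, s = 0 − 1·1 = -1, t = 1 − 1·(-2) = 3  (check: 175·(-1) + 68·3 = 29)
  q = 1: r = 10, s = 1 − 1·(-1) = 2, t = -2 − 1·3 = -5  (check: 175·2 + 68·(-5) = 10)
  q = 2: r = 9, s = -1 − 2·2 = -5, t = 3 − 2·(-5) = 13  (check: 175·(-5) + 68·13 = 9)
  q = 1: r = 1, s = 2 − 1·(-5) = 7, t = -5 − 1·13 = -18  (check: 175·7 + 68·(-18) = 1)
The row with r = 1 (the gcd) gives the Bezout coefficients s = 7, t = -18.
Result: 175 · (7) + 68 · (-18) = 1.

gcd(175, 68) = 1; s = 7, t = -18 (check: 175·7 + 68·(-18) = 1).


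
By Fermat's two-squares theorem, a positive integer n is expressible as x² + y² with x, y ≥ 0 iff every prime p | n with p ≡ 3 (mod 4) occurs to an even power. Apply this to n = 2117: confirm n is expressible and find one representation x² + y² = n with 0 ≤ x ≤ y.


Step 1: Factor n = 2117 = 29 · 73.
Step 2: Check the mod-4 condition on each prime factor: 29 ≡ 1 (mod 4), exponent 1; 73 ≡ 1 (mod 4), exponent 1.
All primes ≡ 3 (mod 4) appear to even exponent (or don't appear), so by the two-squares theorem n IS expressible as a sum of two squares.
Step 3: Build a representation. Here n = 29 · 73 is a product of primes ≡ 1 (mod 4). Each prime p ≡ 1 (mod 4) is itself a sum of two squares; find a² by testing p − a² for a perfect square:
  29: 29 − 1² = 28, 29 − 2² = 25 = 5² ⇒ 29 = 2² + 5².
  73: 73 − 1² = 72, 73 − 2² = 69, 73 − 3² = 64 = 8² ⇒ 73 = 3² + 8².
  Combine using the Brahmagupta–Fibonacci identity (a² + b²)(c² + d²) = (ac − bd)² + (ad + bc)² = (ac + bd)² + (ad − bc)²:
  29 · 73 = 2117: from (2² + 5²)(3² + 8²), take (2·3 − 5·8, 2·8 + 5·3) = (6 − 40, 16 + 15) = (-34, 31); dropping signs (only squares matter) gives (34, 31); check 34² + 31² = 1156 + 961 = 2117 ✓.
Step 4: Order so x ≤ y and verify: 31² + 34² = 961 + 1156 = 2117 = n. ✓

n = 2117 = 31² + 34² (one valid representation with x ≤ y).


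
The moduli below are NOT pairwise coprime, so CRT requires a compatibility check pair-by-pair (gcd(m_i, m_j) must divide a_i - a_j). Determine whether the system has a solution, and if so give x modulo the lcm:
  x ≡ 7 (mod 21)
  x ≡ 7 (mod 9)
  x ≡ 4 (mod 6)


Moduli 21, 9, 6 are not pairwise coprime, so CRT works modulo lcm(m_i) when all pairwise compatibility conditions hold.
Pairwise compatibility: gcd(m_i, m_j) must divide a_i - a_j for every pair.
Merge one congruence at a time:
  Start: x ≡ 7 (mod 21).
  Combine with x ≡ 7 (mod 9): gcd(21, 9) = 3; 7 - 7 = 0, which IS divisible by 3, so compatible.
    Write x = 7 + 21·t and substitute into x ≡ 7 (mod 9): 21·t ≡ 7 − 7 = 0 (mod 9).
    Divide the congruence (and modulus) by g = 3: 7·t ≡ 0 (mod 3).
    Reduce coefficients mod 3: 1·t ≡ 0 (mod 3).
    So t ≡ 0 (mod 3).
    Then x = 7 + 21·0 = 7, valid modulo lcm(21, 9) = 63: x ≡ 7 (mod 63).
  Combine with x ≡ 4 (mod 6): gcd(63, 6) = 3; 4 - 7 = -3, which IS divisible by 3, so compatible.
    Write x = 7 + 63·t and substitute into x ≡ 4 (mod 6): 63·t ≡ 4 − 7 = -3 (mod 6).
    Divide the congruence (and modulus) by g = 3: 21·t ≡ -1 (mod 2).
    Reduce coefficients mod 2: 1·t ≡ 1 (mod 2).
    So t ≡ 1 (mod 2).
    Then x = 7 + 63·1 = 70, valid modulo lcm(63, 6) = 126: x ≡ 70 (mod 126).
Verify: 70 mod 21 = 7, 70 mod 9 = 7, 70 mod 6 = 4.

x ≡ 70 (mod 126).


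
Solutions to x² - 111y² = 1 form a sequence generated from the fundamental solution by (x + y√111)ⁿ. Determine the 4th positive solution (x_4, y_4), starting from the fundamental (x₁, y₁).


Step 1: Find the fundamental solution (x₁, y₁) of x² - 111y² = 1.
  Expand √111 as a continued fraction. a₀ = ⌊√111⌋ = 10; iterate m_{k+1} = d_k·a_k − m_k, d_{k+1} = (111 − m_{k+1}²)/d_k, a_{k+1} = ⌊(a₀ + m_{k+1})/d_{k+1}⌋ (starting m₀ = 0, d₀ = 1), with convergents p_k = a_k·p_{k-1} + p_{k-2}, q_k = a_k·q_{k-1} + q_{k-2} (p₋₁ = 1, q₋₁ = 0):
  k = 0: a₀ = 10; p₀/q₀ = 10/1; p₀² − 111·q₀² = 100 − 111 = -11.
  k = 1: m = 10, d = 11, a = ⌊(10 + 10)/11⌋ = 1; p/q = (1·10 + 1)/(1·1 + 0) = 11/1; p² − 111·q² = 121 − 111 = 10.
  k = 2: m = 1, d = 10, a = ⌊(10 + 1)/10⌋ = 1; p/q = (1·11 + 10)/(1·1 + 1) = 21/2; p² − 111·q² = 441 − 444 = -3.
  k = 3: m = 9, d = 3, a = ⌊(10 + 9)/3⌋ = 6; p/q = (6·21 + 11)/(6·2 + 1) = 137/13; p² − 111·q² = 18769 − 18759 = 10.
  k = 4: m = 9, d = 10, a = ⌊(10 + 9)/10⌋ = 1; p/q = (1·137 + 21)/(1·13 + 2) = 158/15; p² − 111·q² = 24964 − 24975 = -11.
  k = 5: m = 1, d = 11, a = ⌊(10 + 1)/11⌋ = 1; p/q = (1·158 + 137)/(1·15 + 13) = 295/28; p² − 111·q² = 87025 − 87024 = 1.
  The first convergent with p² − 111·q² = 1 gives the fundamental solution (x₁, y₁) = (295, 28).
Step 2: Apply the recurrence (x_{n+1}, y_{n+1}) = (x₁x_n + 111y₁y_n, x₁y_n + y₁x_n) repeatedly.
  From (x_1, y_1) = (295, 28): x_2 = 295·295 + 111·28·28 = 174049; y_2 = 295·28 + 28·295 = 16520.
  From (x_2, y_2) = (174049, 16520): x_3 = 295·174049 + 111·28·16520 = 102688615; y_3 = 295·16520 + 28·174049 = 9746772.
  From (x_3, y_3) = (102688615, 9746772): x_4 = 295·102688615 + 111·28·9746772 = 60586108801; y_4 = 295·9746772 + 28·102688615 = 5750578960.
Step 3: Verify x_4² - 111·y_4² = 3670676579646609657601 - 3670676579646609657600 = 1 (should be 1). ✓

(x_1, y_1) = (295, 28); (x_4, y_4) = (60586108801, 5750578960).


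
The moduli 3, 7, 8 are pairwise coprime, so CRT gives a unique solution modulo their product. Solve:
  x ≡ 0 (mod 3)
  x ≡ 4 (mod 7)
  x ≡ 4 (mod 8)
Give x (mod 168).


Moduli 3, 7, 8 are pairwise coprime; by CRT there is a unique solution modulo M = 3 · 7 · 8 = 168.
Solve pairwise, accumulating the modulus:
  Start with x ≡ 0 (mod 3).
  Combine with x ≡ 4 (mod 7): since gcd(3, 7) = 1, we get a unique residue mod 21.
    Write x = 0 + 3·t and substitute into x ≡ 4 (mod 7): 3·t ≡ 4 − 0 = 4 (mod 7).
    The inverse of 3 mod 7 is 5 (since 3·5 = 15 = 2·7 + 1), so t ≡ 5·4 = 20 ≡ 6 (mod 7).
    Then x = 0 + 3·6 = 18, valid modulo lcm(3, 7) = 21: x ≡ 18 (mod 21).
  Combine with x ≡ 4 (mod 8): since gcd(21, 8) = 1, we get a unique residue mod 168.
    Write x = 18 + 21·t and substitute into x ≡ 4 (mod 8): 21·t ≡ 4 − 18 = -14 (mod 8).
    Reduce coefficients mod 8: 5·t ≡ 2 (mod 8).
    The inverse of 5 mod 8 is 5 (since 5·5 = 25 = 3·8 + 1), so t ≡ 5·2 = 10 ≡ 2 (mod 8).
    Then x = 18 + 21·2 = 60, valid modulo lcm(21, 8) = 168: x ≡ 60 (mod 168).
Verify: 60 mod 3 = 0 ✓, 60 mod 7 = 4 ✓, 60 mod 8 = 4 ✓.

x ≡ 60 (mod 168).


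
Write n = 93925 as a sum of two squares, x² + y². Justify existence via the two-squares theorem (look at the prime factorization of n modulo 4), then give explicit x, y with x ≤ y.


Step 1: Factor n = 93925 = 5^2 · 13 · 17^2.
Step 2: Check the mod-4 condition on each prime factor: 5 ≡ 1 (mod 4), exponent 2; 13 ≡ 1 (mod 4), exponent 1; 17 ≡ 1 (mod 4), exponent 2.
All primes ≡ 3 (mod 4) appear to even exponent (or don't appear), so by the two-squares theorem n IS expressible as a sum of two squares.
Step 3: Build a representation. Group n = k² · m with k = 5 and m = 13 · 17 · 17 = 3757 (a product of primes ≡ 1 (mod 4)); a representation of m scales to one of n via (k·x)² + (k·y)² = k²(x² + y²). Each prime p ≡ 1 (mod 4) is itself a sum of two squares; find a² by testing p − a² for a perfect square:
  13: 13 − 1² = 12, 13 − 2² = 9 = 3² ⇒ 13 = 2² + 3².
  17: 17 − 1² = 16 = 4² ⇒ 17 = 1² + 4².
  Combine using the Brahmagupta–Fibonacci identity (a² + b²)(c² + d²) = (ac − bd)² + (ad + bc)² = (ac + bd)² + (ad − bc)²:
  13 · 17 = 221: from (2² + 3²)(1² + 4²), take (2·1 − 3·4, 2·4 + 3·1) = (2 − 12, 8 + 3) = (-10, 11); dropping signs (only squares matter) gives (10, 11); check 10² + 11² = 100 + 121 = 221 ✓.
  221 · 17 = 3757: from (10² + 11²)(1² + 4²), take (10·1 − 11·4, 10·4 + 11·1) = (10 − 44, 40 + 11) = (-34, 51); dropping signs (only squares matter) gives (34, 51); check 34² + 51² = 1156 + 2601 = 3757 ✓.
  Scale by k = 5: (5·34, 5·51) = (170, 255).
Step 4: Order so x ≤ y and verify: 170² + 255² = 28900 + 65025 = 93925 = n. ✓

n = 93925 = 170² + 255² (one valid representation with x ≤ y).


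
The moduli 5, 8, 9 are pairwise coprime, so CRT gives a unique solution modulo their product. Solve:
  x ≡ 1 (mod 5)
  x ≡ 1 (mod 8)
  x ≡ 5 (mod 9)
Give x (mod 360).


Moduli 5, 8, 9 are pairwise coprime; by CRT there is a unique solution modulo M = 5 · 8 · 9 = 360.
Solve pairwise, accumulating the modulus:
  Start with x ≡ 1 (mod 5).
  Combine with x ≡ 1 (mod 8): since gcd(5, 8) = 1, we get a unique residue mod 40.
    Write x = 1 + 5·t and substitute into x ≡ 1 (mod 8): 5·t ≡ 1 − 1 = 0 (mod 8).
    The inverse of 5 mod 8 is 5 (since 5·5 = 25 = 3·8 + 1), so t ≡ 5·0 = 0 ≡ 0 (mod 8).
    Then x = 1 + 5·0 = 1, valid modulo lcm(5, 8) = 40: x ≡ 1 (mod 40).
  Combine with x ≡ 5 (mod 9): since gcd(40, 9) = 1, we get a unique residue mod 360.
    Write x = 1 + 40·t and substitute into x ≡ 5 (mod 9): 40·t ≡ 5 − 1 = 4 (mod 9).
    Reduce coefficients mod 9: 4·t ≡ 4 (mod 9).
    The inverse of 4 mod 9 is 7 (since 4·7 = 28 = 3·9 + 1), so t ≡ 7·4 = 28 ≡ 1 (mod 9).
    Then x = 1 + 40·1 = 41, valid modulo lcm(40, 9) = 360: x ≡ 41 (mod 360).
Verify: 41 mod 5 = 1 ✓, 41 mod 8 = 1 ✓, 41 mod 9 = 5 ✓.

x ≡ 41 (mod 360).


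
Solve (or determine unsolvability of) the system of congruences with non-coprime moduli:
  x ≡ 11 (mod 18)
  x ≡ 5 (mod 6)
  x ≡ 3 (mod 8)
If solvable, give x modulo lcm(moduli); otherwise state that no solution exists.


Moduli 18, 6, 8 are not pairwise coprime, so CRT works modulo lcm(m_i) when all pairwise compatibility conditions hold.
Pairwise compatibility: gcd(m_i, m_j) must divide a_i - a_j for every pair.
Merge one congruence at a time:
  Start: x ≡ 11 (mod 18).
  Combine with x ≡ 5 (mod 6): gcd(18, 6) = 6; 5 - 11 = -6, which IS divisible by 6, so compatible.
    Write x = 11 + 18·t and substitute into x ≡ 5 (mod 6): 18·t ≡ 5 − 11 = -6 (mod 6).
    Divide the congruence (and modulus) by g = 6: 3·t ≡ -1 (mod 1).
    Modulo 1 every t works; take t = 0.
    Then x = 11 + 18·0 = 11, valid modulo lcm(18, 6) = 18: x ≡ 11 (mod 18).
  Combine with x ≡ 3 (mod 8): gcd(18, 8) = 2; 3 - 11 = -8, which IS divisible by 2, so compatible.
    Write x = 11 + 18·t and substitute into x ≡ 3 (mod 8): 18·t ≡ 3 − 11 = -8 (mod 8).
    Divide the congruence (and modulus) by g = 2: 9·t ≡ -4 (mod 4).
    Reduce coefficients mod 4: 1·t ≡ 0 (mod 4).
    So t ≡ 0 (mod 4).
    Then x = 11 + 18·0 = 11, valid modulo lcm(18, 8) = 72: x ≡ 11 (mod 72).
Verify: 11 mod 18 = 11, 11 mod 6 = 5, 11 mod 8 = 3.

x ≡ 11 (mod 72).


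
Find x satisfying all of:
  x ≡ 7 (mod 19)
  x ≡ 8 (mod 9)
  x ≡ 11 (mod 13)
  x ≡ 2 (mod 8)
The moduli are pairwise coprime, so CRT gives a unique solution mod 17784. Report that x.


Product of moduli M = 19 · 9 · 13 · 8 = 17784.
Merge one congruence at a time:
  Start: x ≡ 7 (mod 19).
  Combine with x ≡ 8 (mod 9); new modulus lcm = 171.
    Write x = 7 + 19·t and substitute into x ≡ 8 (mod 9): 19·t ≡ 8 − 7 = 1 (mod 9).
    Reduce coefficients mod 9: 1·t ≡ 1 (mod 9).
    So t ≡ 1 (mod 9).
    Then x = 7 + 19·1 = 26, valid modulo lcm(19, 9) = 171: x ≡ 26 (mod 171).
  Combine with x ≡ 11 (mod 13); new modulus lcm = 2223.
    Write x = 26 + 171·t and substitute into x ≡ 11 (mod 13): 171·t ≡ 11 − 26 = -15 (mod 13).
    Reduce coefficients mod 13: 2·t ≡ 11 (mod 13).
    The inverse of 2 mod 13 is 7 (since 2·7 = 14 = 1·13 + 1), so t ≡ 7·11 = 77 ≡ 12 (mod 13).
    Then x = 26 + 171·12 = 2078, valid modulo lcm(171, 13) = 2223: x ≡ 2078 (mod 2223).
  Combine with x ≡ 2 (mod 8); new modulus lcm = 17784.
    Write x = 2078 + 2223·t and substitute into x ≡ 2 (mod 8): 2223·t ≡ 2 − 2078 = -2076 (mod 8).
    Reduce coefficients mod 8: 7·t ≡ 4 (mod 8).
    The inverse of 7 mod 8 is 7 (since 7·7 = 49 = 6·8 + 1), so t ≡ 7·4 = 28 ≡ 4 (mod 8).
    Then x = 2078 + 2223·4 = 10970, valid modulo lcm(2223, 8) = 17784: x ≡ 10970 (mod 17784).
Verify against each original: 10970 mod 19 = 7, 10970 mod 9 = 8, 10970 mod 13 = 11, 10970 mod 8 = 2.

x ≡ 10970 (mod 17784).


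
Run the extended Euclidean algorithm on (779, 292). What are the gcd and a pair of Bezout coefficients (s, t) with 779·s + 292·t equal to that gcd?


Euclidean algorithm on (779, 292) — divide until remainder is 0:
  779 = 2 · 292 + 195
  292 = 1 · 195 + 97
  195 = 2 · 97 + 1
  97 = 97 · 1 + 0
gcd(779, 292) = 1.
Track Bezout coefficients alongside the remainders: start with r₀ = 779 = a·1 + b·0 (s = 1, t = 0) and r₁ = 292 = a·0 + b·1 (s = 0, t = 1); each new remainder r_{k+1} = r_{k-1} − q_k·r_k inherits s_{k+1} = s_{k-1} − q_k·s_k, t_{k+1} = t_{k-1} − q_k·t_k, so r_k = a·s_k + b·t_k at every step:
  q = 2: r = 195, s = 1 − 2·0 = 1, t = 0 − 2·1 = -2  (check: 779·1 + 292·(-2) = 195)
  q = 1: r = 97, s = 0 − 1·1 = -1, t = 1 − 1·(-2) = 3  (check: 779·(-1) + 292·3 = 97)
  q = 2: r = 1, s = 1 − 2·(-1) = 3, t = -2 − 2·3 = -8  (check: 779·3 + 292·(-8) = 1)
The row with r = 1 (the gcd) gives the Bezout coefficients s = 3, t = -8.
Result: 779 · (3) + 292 · (-8) = 1.

gcd(779, 292) = 1; s = 3, t = -8 (check: 779·3 + 292·(-8) = 1).


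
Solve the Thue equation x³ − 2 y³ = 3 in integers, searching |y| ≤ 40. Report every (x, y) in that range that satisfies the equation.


The equation is x³ - 2y³ = 3. For fixed y, x³ = 2·y³ + 3, so a solution requires the RHS to be a perfect cube.
Strategy: iterate y from -40 to 40, compute RHS = 2·y³ + 3, and check whether it is a (positive or negative) perfect cube.
Check small values of y:
  y = 0: RHS = 3 is not a perfect cube.
  y = 1: RHS = 5 is not a perfect cube.
  y = -1: RHS = 1 = (1)³ ⇒ x = 1 works.
  y = 2: RHS = 19 is not a perfect cube.
  y = -2: RHS = -13 is not a perfect cube.
  y = 3: RHS = 57 is not a perfect cube.
  y = -3: RHS = -51 is not a perfect cube.
Continuing, at y = -4: RHS = -125 = (-5)³ ⇒ x = -5 works.
Searching the remaining y in |y| ≤ 40 finds no further solutions.
Collected solutions: (1, -1), (-5, -4).

Solutions (with |y| ≤ 40): (1, -1), (-5, -4).


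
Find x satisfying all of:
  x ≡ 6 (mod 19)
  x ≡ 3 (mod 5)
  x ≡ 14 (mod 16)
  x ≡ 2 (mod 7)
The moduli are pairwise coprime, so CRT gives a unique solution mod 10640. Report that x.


Product of moduli M = 19 · 5 · 16 · 7 = 10640.
Merge one congruence at a time:
  Start: x ≡ 6 (mod 19).
  Combine with x ≡ 3 (mod 5); new modulus lcm = 95.
    Write x = 6 + 19·t and substitute into x ≡ 3 (mod 5): 19·t ≡ 3 − 6 = -3 (mod 5).
    Reduce coefficients mod 5: 4·t ≡ 2 (mod 5).
    The inverse of 4 mod 5 is 4 (since 4·4 = 16 = 3·5 + 1), so t ≡ 4·2 = 8 ≡ 3 (mod 5).
    Then x = 6 + 19·3 = 63, valid modulo lcm(19, 5) = 95: x ≡ 63 (mod 95).
  Combine with x ≡ 14 (mod 16); new modulus lcm = 1520.
    Write x = 63 + 95·t and substitute into x ≡ 14 (mod 16): 95·t ≡ 14 − 63 = -49 (mod 16).
    Reduce coefficients mod 16: 15·t ≡ 15 (mod 16).
    The inverse of 15 mod 16 is 15 (since 15·15 = 225 = 14·16 + 1), so t ≡ 15·15 = 225 ≡ 1 (mod 16).
    Then x = 63 + 95·1 = 158, valid modulo lcm(95, 16) = 1520: x ≡ 158 (mod 1520).
  Combine with x ≡ 2 (mod 7); new modulus lcm = 10640.
    Write x = 158 + 1520·t and substitute into x ≡ 2 (mod 7): 1520·t ≡ 2 − 158 = -156 (mod 7).
    Reduce coefficients mod 7: 1·t ≡ 5 (mod 7).
    So t ≡ 5 (mod 7).
    Then x = 158 + 1520·5 = 7758, valid modulo lcm(1520, 7) = 10640: x ≡ 7758 (mod 10640).
Verify against each original: 7758 mod 19 = 6, 7758 mod 5 = 3, 7758 mod 16 = 14, 7758 mod 7 = 2.

x ≡ 7758 (mod 10640).


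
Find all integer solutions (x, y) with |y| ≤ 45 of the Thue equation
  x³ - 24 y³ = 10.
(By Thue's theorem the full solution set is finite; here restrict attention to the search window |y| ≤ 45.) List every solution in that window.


The equation is x³ - 24y³ = 10. For fixed y, x³ = 24·y³ + 10, so a solution requires the RHS to be a perfect cube.
Strategy: iterate y from -45 to 45, compute RHS = 24·y³ + 10, and check whether it is a (positive or negative) perfect cube.
Check small values of y:
  y = 0: RHS = 10 is not a perfect cube.
  y = 1: RHS = 34 is not a perfect cube.
  y = -1: RHS = -14 is not a perfect cube.
  y = 2: RHS = 202 is not a perfect cube.
  y = -2: RHS = -182 is not a perfect cube.
  y = 3: RHS = 658 is not a perfect cube.
  y = -3: RHS = -638 is not a perfect cube.
Continuing the search up to |y| = 45 finds no solutions either.
No (x, y) in the scanned range satisfies the equation.

No integer solutions with |y| ≤ 45.


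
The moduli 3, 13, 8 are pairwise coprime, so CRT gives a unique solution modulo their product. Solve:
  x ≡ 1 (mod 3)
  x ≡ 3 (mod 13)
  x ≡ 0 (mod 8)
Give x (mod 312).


Moduli 3, 13, 8 are pairwise coprime; by CRT there is a unique solution modulo M = 3 · 13 · 8 = 312.
Solve pairwise, accumulating the modulus:
  Start with x ≡ 1 (mod 3).
  Combine with x ≡ 3 (mod 13): since gcd(3, 13) = 1, we get a unique residue mod 39.
    Write x = 1 + 3·t and substitute into x ≡ 3 (mod 13): 3·t ≡ 3 − 1 = 2 (mod 13).
    The inverse of 3 mod 13 is 9 (since 3·9 = 27 = 2·13 + 1), so t ≡ 9·2 = 18 ≡ 5 (mod 13).
    Then x = 1 + 3·5 = 16, valid modulo lcm(3, 13) = 39: x ≡ 16 (mod 39).
  Combine with x ≡ 0 (mod 8): since gcd(39, 8) = 1, we get a unique residue mod 312.
    Write x = 16 + 39·t and substitute into x ≡ 0 (mod 8): 39·t ≡ 0 − 16 = -16 (mod 8).
    Reduce coefficients mod 8: 7·t ≡ 0 (mod 8).
    The inverse of 7 mod 8 is 7 (since 7·7 = 49 = 6·8 + 1), so t ≡ 7·0 = 0 ≡ 0 (mod 8).
    Then x = 16 + 39·0 = 16, valid modulo lcm(39, 8) = 312: x ≡ 16 (mod 312).
Verify: 16 mod 3 = 1 ✓, 16 mod 13 = 3 ✓, 16 mod 8 = 0 ✓.

x ≡ 16 (mod 312).


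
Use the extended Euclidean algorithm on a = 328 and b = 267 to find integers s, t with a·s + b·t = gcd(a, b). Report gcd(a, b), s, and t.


Euclidean algorithm on (328, 267) — divide until remainder is 0:
  328 = 1 · 267 + 61
  267 = 4 · 61 + 23
  61 = 2 · 23 + 15
  23 = 1 · 15 + 8
  15 = 1 · 8 + 7
  8 = 1 · 7 + 1
  7 = 7 · 1 + 0
gcd(328, 267) = 1.
Track Bezout coefficients alongside the remainders: start with r₀ = 328 = a·1 + b·0 (s = 1, t = 0) and r₁ = 267 = a·0 + b·1 (s = 0, t = 1); each new remainder r_{k+1} = r_{k-1} − q_k·r_k inherits s_{k+1} = s_{k-1} − q_k·s_k, t_{k+1} = t_{k-1} − q_k·t_k, so r_k = a·s_k + b·t_k at every step:
  q = 1: r = 61, s = 1 − 1·0 = 1, t = 0 − 1·1 = -1  (check: 328·1 + 267·(-1) = 61)
  q = 4: r = 23, s = 0 − 4·1 = -4, t = 1 − 4·(-1) = 5  (check: 328·(-4) + 267·5 = 23)
  q = 2: r = 15, s = 1 − 2·(-4) = 9, t = -1 − 2·5 = -11  (check: 328·9 + 267·(-11) = 15)
  q = 1: r = 8, s = -4 − 1·9 = -13, t = 5 − 1·(-11) = 16  (check: 328·(-13) + 267·16 = 8)
  q = 1: r = 7, s = 9 − 1·(-13) = 22, t = -11 − 1·16 = -27  (check: 328·22 + 267·(-27) = 7)
  q = 1: r = 1, s = -13 − 1·22 = -35, t = 16 − 1·(-27) = 43  (check: 328·(-35) + 267·43 = 1)
The row with r = 1 (the gcd) gives the Bezout coefficients s = -35, t = 43.
Result: 328 · (-35) + 267 · (43) = 1.

gcd(328, 267) = 1; s = -35, t = 43 (check: 328·(-35) + 267·43 = 1).


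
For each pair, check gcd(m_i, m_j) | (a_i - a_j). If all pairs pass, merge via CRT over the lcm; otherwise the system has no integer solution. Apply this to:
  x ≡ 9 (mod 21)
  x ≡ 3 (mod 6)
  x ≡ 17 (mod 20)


Moduli 21, 6, 20 are not pairwise coprime, so CRT works modulo lcm(m_i) when all pairwise compatibility conditions hold.
Pairwise compatibility: gcd(m_i, m_j) must divide a_i - a_j for every pair.
Merge one congruence at a time:
  Start: x ≡ 9 (mod 21).
  Combine with x ≡ 3 (mod 6): gcd(21, 6) = 3; 3 - 9 = -6, which IS divisible by 3, so compatible.
    Write x = 9 + 21·t and substitute into x ≡ 3 (mod 6): 21·t ≡ 3 − 9 = -6 (mod 6).
    Divide the congruence (and modulus) by g = 3: 7·t ≡ -2 (mod 2).
    Reduce coefficients mod 2: 1·t ≡ 0 (mod 2).
    So t ≡ 0 (mod 2).
    Then x = 9 + 21·0 = 9, valid modulo lcm(21, 6) = 42: x ≡ 9 (mod 42).
  Combine with x ≡ 17 (mod 20): gcd(42, 20) = 2; 17 - 9 = 8, which IS divisible by 2, so compatible.
    Write x = 9 + 42·t and substitute into x ≡ 17 (mod 20): 42·t ≡ 17 − 9 = 8 (mod 20).
    Divide the congruence (and modulus) by g = 2: 21·t ≡ 4 (mod 10).
    Reduce coefficients mod 10: 1·t ≡ 4 (mod 10).
    So t ≡ 4 (mod 10).
    Then x = 9 + 42·4 = 177, valid modulo lcm(42, 20) = 420: x ≡ 177 (mod 420).
Verify: 177 mod 21 = 9, 177 mod 6 = 3, 177 mod 20 = 17.

x ≡ 177 (mod 420).
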